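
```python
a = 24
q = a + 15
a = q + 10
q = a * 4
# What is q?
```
Trace:
  a=24
  a=24, q=39
  a=49, q=39
  a=49, q=196

Final answer: 196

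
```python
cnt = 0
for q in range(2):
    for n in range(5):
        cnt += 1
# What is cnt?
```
Trace:
  cnt=0
  cnt=1, q=0, n=0
  cnt=2, q=0, n=1
  cnt=3, q=0, n=2
  cnt=4, q=0, n=3
  cnt=5, q=0, n=4
  cnt=6, q=1, n=0
  cnt=7, q=1, n=1
  cnt=8, q=1, n=2
  cnt=9, q=1, n=3
  cnt=10, q=1, n=4

Final answer: 10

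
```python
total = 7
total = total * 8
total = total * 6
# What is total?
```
Trace:
  total=7
  total=56
  total=336

Final answer: 336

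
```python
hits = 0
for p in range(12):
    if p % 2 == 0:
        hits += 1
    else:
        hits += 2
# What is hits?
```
Trace:
  hits=0
  hits=1, p=0
  hits=3, p=1
  hits=4, p=2
  hits=6, p=3
  hits=7, p=4
  hits=9, p=5
  hits=10, p=6
  hits=12, p=7
  hits=13, p=8
  hits=15, p=9
  hits=16, p=10
  hits=18, p=11

Final answer: 18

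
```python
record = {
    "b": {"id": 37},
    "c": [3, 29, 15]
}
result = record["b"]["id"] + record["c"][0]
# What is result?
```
Trace:
  record={'b': {'id': 37}, 'c': [3, 29, 15]}
  record={'b': {'id': 37}, 'c': [3, 29, 15]}, result=40

Final answer: 40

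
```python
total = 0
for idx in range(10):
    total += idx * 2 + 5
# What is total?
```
Trace:
  total=0
  total=5, idx=0
  total=12, idx=1
  total=21, idx=2
  total=32, idx=3
  total=45, idx=4
  total=60, idx=5
  total=77, idx=6
  total=96, idx=7
  total=117, idx=8
  total=140, idx=9

Final answer: 140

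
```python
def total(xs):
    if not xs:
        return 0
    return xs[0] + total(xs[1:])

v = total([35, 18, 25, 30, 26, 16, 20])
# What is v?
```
Call trace:
total(xs=[35, 18, 25, 30, 26, 16, 20])
  total(xs=[18, 25, 30, 26, 16, 20])
    total(xs=[25, 30, 26, 16, 20])
      total(xs=[30, 26, 16, 20])
        total(xs=[26, 16, 20])
          total(xs=[16, 20])
            total(xs=[20])
              total(xs=[])
              -> return 0
            -> return 20
          -> return 36
        -> return 62
      -> return 92
    -> return 117
  -> return 135
-> return 170

Final answer: 170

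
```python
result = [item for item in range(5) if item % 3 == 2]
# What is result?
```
Trace:
  item=0
  item=1
  item=2
  item=3
  item=4
  result=[2]

Final answer: [2]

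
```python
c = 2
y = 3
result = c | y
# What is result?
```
Trace:
  c=2
  c=2, y=3
  c=2, y=3, result=3

Final answer: 3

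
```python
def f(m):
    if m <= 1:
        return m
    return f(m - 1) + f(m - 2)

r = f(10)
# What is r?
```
Call trace (a repeated sub-call is expanded the first time; later identical calls just restate its return value):
f(m=10)
  f(m=9)
    f(m=8)
      f(m=7)
        f(m=6)
          f(m=5)
            f(m=4)
              f(m=3)
                f(m=2)
                  f(m=1)
                  -> return 1
                  f(m=0)
                  -> return 0
                -> return 1
                f(m=1)
                -> return 1
              -> return 2
              f(m=2) -> return 1  (same call as traced above)
            -> return 3
            f(m=3) -> return 2  (same call as traced above)
          -> return 5
          f(m=4) -> return 3  (same call as traced above)
        -> return 8
        f(m=5) -> return 5  (same call as traced above)
      -> return 13
      f(m=6) -> return 8  (same call as traced above)
    -> return 21
    f(m=7) -> return 13  (same call as traced above)
  -> return 34
  f(m=8) -> return 21  (same call as traced above)
-> return 55

Final answer: 55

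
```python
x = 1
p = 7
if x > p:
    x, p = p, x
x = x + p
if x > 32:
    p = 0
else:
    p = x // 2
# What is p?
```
Trace:
  x=1
  x=1, p=7
  x=1, p=7
  x=8, p=7
  x=8, p=4

Final answer: 4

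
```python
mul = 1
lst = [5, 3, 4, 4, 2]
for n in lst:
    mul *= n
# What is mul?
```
Trace:
  mul=1
  mul=5, n=5
  mul=15, n=3
  mul=60, n=4
  mul=240, n=4
  mul=480, n=2

Final answer: 480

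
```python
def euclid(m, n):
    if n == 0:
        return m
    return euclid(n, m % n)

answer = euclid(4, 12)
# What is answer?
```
Call trace:
euclid(m=4, n=12)
  euclid(m=12, n=4)
    euclid(m=4, n=0)
    -> return 4
  -> return 4
-> return 4

Final answer: 4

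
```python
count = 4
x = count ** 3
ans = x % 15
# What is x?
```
Trace:
  count=4
  count=4, x=64
  count=4, x=64, ans=4

Final answer: 64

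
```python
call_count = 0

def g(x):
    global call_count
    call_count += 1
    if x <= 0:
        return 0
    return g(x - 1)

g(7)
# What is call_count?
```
Call trace:
g(x=7)
  g(x=6)
    g(x=5)
      g(x=4)
        g(x=3)
          g(x=2)
            g(x=1)
              g(x=0)
              -> return 0
            -> return 0
          -> return 0
        -> return 0
      -> return 0
    -> return 0
  -> return 0
-> return 0

call_count is incremented once per call. g is entered once for each x = 7, 6, 5, 4, 3, 2, 1, 0 (the x <= 0 call returns without recursing), i.e. 7 + 1 calls.
call_count = 8

Final answer: 8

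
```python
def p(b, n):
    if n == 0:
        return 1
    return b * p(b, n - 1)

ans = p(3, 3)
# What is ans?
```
Call trace:
p(b=3, n=3)
  p(b=3, n=2)
    p(b=3, n=1)
      p(b=3, n=0)
      -> return 1
    -> return 3
  -> return 9
-> return 27

Final answer: 27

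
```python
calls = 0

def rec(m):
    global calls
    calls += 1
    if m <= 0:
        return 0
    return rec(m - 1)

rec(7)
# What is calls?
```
Call trace:
rec(m=7)
  rec(m=6)
    rec(m=5)
      rec(m=4)
        rec(m=3)
          rec(m=2)
            rec(m=1)
              rec(m=0)
              -> return 0
            -> return 0
          -> return 0
        -> return 0
      -> return 0
    -> return 0
  -> return 0
-> return 0

calls is incremented once per call. rec is entered once for each m = 7, 6, 5, 4, 3, 2, 1, 0 (the m <= 0 call returns without recursing), i.e. 7 + 1 calls.
calls = 8

Final answer: 8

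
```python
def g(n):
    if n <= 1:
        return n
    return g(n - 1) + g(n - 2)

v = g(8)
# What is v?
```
Call trace (a repeated sub-call is expanded the first time; later identical calls just restate its return value):
g(n=8)
  g(n=7)
    g(n=6)
      g(n=5)
        g(n=4)
          g(n=3)
            g(n=2)
              g(n=1)
              -> return 1
              g(n=0)
              -> return 0
            -> return 1
            g(n=1)
            -> return 1
          -> return 2
          g(n=2) -> return 1  (same call as traced above)
        -> return 3
        g(n=3) -> return 2  (same call as traced above)
      -> return 5
      g(n=4) -> return 3  (same call as traced above)
    -> return 8
    g(n=5) -> return 5  (same call as traced above)
  -> return 13
  g(n=6) -> return 8  (same call as traced above)
-> return 21

Final answer: 21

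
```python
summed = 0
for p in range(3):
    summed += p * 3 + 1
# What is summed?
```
Trace:
  summed=0
  summed=1, p=0
  summed=5, p=1
  summed=12, p=2

Final answer: 12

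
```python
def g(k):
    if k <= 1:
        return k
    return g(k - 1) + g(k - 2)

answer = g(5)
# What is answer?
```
Call trace (a repeated sub-call is expanded the first time; later identical calls just restate its return value):
g(k=5)
  g(k=4)
    g(k=3)
      g(k=2)
        g(k=1)
        -> return 1
        g(k=0)
        -> return 0
      -> return 1
      g(k=1)
      -> return 1
    -> return 2
    g(k=2) -> return 1  (same call as traced above)
  -> return 3
  g(k=3) -> return 2  (same call as traced above)
-> return 5

Final answer: 5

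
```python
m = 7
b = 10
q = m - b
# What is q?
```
Trace:
  m=7
  m=7, b=10
  m=7, b=10, q=-3

Final answer: -3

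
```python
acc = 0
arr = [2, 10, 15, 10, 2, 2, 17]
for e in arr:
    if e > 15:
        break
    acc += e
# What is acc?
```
Trace:
  acc=0
  acc=2, e=2
  acc=12, e=10
  acc=27, e=15
  acc=37, e=10
  acc=39, e=2
  acc=41, e=2
  acc=41, e=17

Final answer: 41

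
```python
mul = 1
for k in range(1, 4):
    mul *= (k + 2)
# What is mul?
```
Trace:
  mul=1
  mul=3, k=1
  mul=12, k=2
  mul=60, k=3

Final answer: 60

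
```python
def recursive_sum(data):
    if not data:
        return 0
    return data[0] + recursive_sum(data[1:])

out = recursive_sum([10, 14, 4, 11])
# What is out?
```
Call trace:
recursive_sum(data=[10, 14, 4, 11])
  recursive_sum(data=[14, 4, 11])
    recursive_sum(data=[4, 11])
      recursive_sum(data=[11])
        recursive_sum(data=[])
        -> return 0
      -> return 11
    -> return 15
  -> return 29
-> return 39

Final answer: 39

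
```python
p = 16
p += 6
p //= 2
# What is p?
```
Trace:
  p=16
  p=22
  p=11

Final answer: 11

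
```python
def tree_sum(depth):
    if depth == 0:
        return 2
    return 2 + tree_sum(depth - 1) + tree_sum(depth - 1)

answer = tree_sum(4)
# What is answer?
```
Call trace (a repeated sub-call is expanded the first time; later identical calls just restate its return value):
tree_sum(depth=4)
  tree_sum(depth=3)
    tree_sum(depth=2)
      tree_sum(depth=1)
        tree_sum(depth=0)
        -> return 2
        tree_sum(depth=0)
        -> return 2
      -> return 6
      tree_sum(depth=1) -> return 6  (same call as traced above)
    -> return 14
    tree_sum(depth=2) -> return 14  (same call as traced above)
  -> return 30
  tree_sum(depth=3) -> return 30  (same call as traced above)
-> return 62

Final answer: 62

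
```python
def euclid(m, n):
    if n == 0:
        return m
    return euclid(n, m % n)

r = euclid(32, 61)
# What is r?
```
Call trace:
euclid(m=32, n=61)
  euclid(m=61, n=32)
    euclid(m=32, n=29)
      euclid(m=29, n=3)
        euclid(m=3, n=2)
          euclid(m=2, n=1)
            euclid(m=1, n=0)
            -> return 1
          -> return 1
        -> return 1
      -> return 1
    -> return 1
  -> return 1
-> return 1

Final answer: 1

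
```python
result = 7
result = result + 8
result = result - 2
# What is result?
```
Trace:
  result=7
  result=15
  result=13

Final answer: 13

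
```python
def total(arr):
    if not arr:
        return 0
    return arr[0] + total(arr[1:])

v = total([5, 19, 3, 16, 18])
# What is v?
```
Call trace:
total(arr=[5, 19, 3, 16, 18])
  total(arr=[19, 3, 16, 18])
    total(arr=[3, 16, 18])
      total(arr=[16, 18])
        total(arr=[18])
          total(arr=[])
          -> return 0
        -> return 18
      -> return 34
    -> return 37
  -> return 56
-> return 61

Final answer: 61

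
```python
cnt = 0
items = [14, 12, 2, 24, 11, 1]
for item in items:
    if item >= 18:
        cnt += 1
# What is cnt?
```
Trace:
  cnt=0
  cnt=0, item=14
  cnt=0, item=12
  cnt=0, item=2
  cnt=1, item=24
  cnt=1, item=11
  cnt=1, item=1

Final answer: 1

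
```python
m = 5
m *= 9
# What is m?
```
Trace:
  m=5
  m=45

Final answer: 45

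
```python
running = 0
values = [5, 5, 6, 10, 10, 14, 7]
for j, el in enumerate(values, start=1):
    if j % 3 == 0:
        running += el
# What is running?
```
Trace:
  running=0
  running=0, j=1, el=5
  running=0, j=2, el=5
  running=6, j=3, el=6
  running=6, j=4, el=10
  running=6, j=5, el=10
  running=20, j=6, el=14
  running=20, j=7, el=7

Final answer: 20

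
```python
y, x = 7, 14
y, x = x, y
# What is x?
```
Trace:
  y=7, x=14
  y=14, x=7

Final answer: 7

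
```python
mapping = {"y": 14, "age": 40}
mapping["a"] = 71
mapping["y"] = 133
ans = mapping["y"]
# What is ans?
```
Trace:
  mapping={'y': 14, 'age': 40}
  mapping={'y': 14, 'age': 40, 'a': 71}
  mapping={'y': 133, 'age': 40, 'a': 71}
  mapping={'y': 133, 'age': 40, 'a': 71}, ans=133

Final answer: 133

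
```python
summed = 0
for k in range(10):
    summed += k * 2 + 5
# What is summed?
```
Trace:
  summed=0
  summed=5, k=0
  summed=12, k=1
  summed=21, k=2
  summed=32, k=3
  summed=45, k=4
  summed=60, k=5
  summed=77, k=6
  summed=96, k=7
  summed=117, k=8
  summed=140, k=9

Final answer: 140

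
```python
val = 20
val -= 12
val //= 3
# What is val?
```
Trace:
  val=20
  val=8
  val=2

Final answer: 2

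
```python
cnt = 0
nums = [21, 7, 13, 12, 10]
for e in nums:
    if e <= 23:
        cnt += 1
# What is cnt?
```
Trace:
  cnt=0
  cnt=1, e=21
  cnt=2, e=7
  cnt=3, e=13
  cnt=4, e=12
  cnt=5, e=10

Final answer: 5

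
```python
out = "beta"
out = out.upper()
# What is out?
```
Trace:
  out='beta'
  out='BETA'

Final answer: 'BETA'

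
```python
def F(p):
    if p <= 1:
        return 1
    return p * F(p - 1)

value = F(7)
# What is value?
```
Call trace:
F(p=7)
  F(p=6)
    F(p=5)
      F(p=4)
        F(p=3)
          F(p=2)
            F(p=1)
            -> return 1
          -> return 2
        -> return 6
      -> return 24
    -> return 120
  -> return 720
-> return 5040

Final answer: 5040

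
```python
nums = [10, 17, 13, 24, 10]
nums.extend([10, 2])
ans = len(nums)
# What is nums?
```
Trace:
  nums=[10, 17, 13, 24, 10]
  nums=[10, 17, 13, 24, 10, 10, 2]
  nums=[10, 17, 13, 24, 10, 10, 2], ans=7

Final answer: [10, 17, 13, 24, 10, 10, 2]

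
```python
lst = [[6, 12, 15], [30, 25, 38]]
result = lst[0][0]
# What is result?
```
Trace:
  lst=[[6, 12, 15], [30, 25, 38]]
  lst=[[6, 12, 15], [30, 25, 38]], result=6

Final answer: 6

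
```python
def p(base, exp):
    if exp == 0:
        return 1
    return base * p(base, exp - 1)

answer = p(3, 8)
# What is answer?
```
Call trace:
p(base=3, exp=8)
  p(base=3, exp=7)
    p(base=3, exp=6)
      p(base=3, exp=5)
        p(base=3, exp=4)
          p(base=3, exp=3)
            p(base=3, exp=2)
              p(base=3, exp=1)
                p(base=3, exp=0)
                -> return 1
              -> return 3
            -> return 9
          -> return 27
        -> return 81
      -> return 243
    -> return 729
  -> return 2187
-> return 6561

Final answer: 6561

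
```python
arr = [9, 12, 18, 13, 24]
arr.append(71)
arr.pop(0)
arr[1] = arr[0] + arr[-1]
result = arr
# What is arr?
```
Trace:
  arr=[9, 12, 18, 13, 24]
  arr=[9, 12, 18, 13, 24, 71]
  arr=[12, 18, 13, 24, 71]
  arr=[12, 83, 13, 24, 71]
  arr=[12, 83, 13, 24, 71], result=[12, 83, 13, 24, 71]

Final answer: [12, 83, 13, 24, 71]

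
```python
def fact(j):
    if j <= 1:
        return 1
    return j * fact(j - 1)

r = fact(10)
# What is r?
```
Call trace:
fact(j=10)
  fact(j=9)
    fact(j=8)
      fact(j=7)
        fact(j=6)
          fact(j=5)
            fact(j=4)
              fact(j=3)
                fact(j=2)
                  fact(j=1)
                  -> return 1
                -> return 2
              -> return 6
            -> return 24
          -> return 120
        -> return 720
      -> return 5040
    -> return 40320
  -> return 362880
-> return 3628800

Final answer: 3628800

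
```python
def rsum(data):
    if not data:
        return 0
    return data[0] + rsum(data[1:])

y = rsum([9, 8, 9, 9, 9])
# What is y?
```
Call trace:
rsum(data=[9, 8, 9, 9, 9])
  rsum(data=[8, 9, 9, 9])
    rsum(data=[9, 9, 9])
      rsum(data=[9, 9])
        rsum(data=[9])
          rsum(data=[])
          -> return 0
        -> return 9
      -> return 18
    -> return 27
  -> return 35
-> return 44

Final answer: 44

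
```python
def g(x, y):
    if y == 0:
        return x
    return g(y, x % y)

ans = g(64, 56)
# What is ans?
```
Call trace:
g(x=64, y=56)
  g(x=56, y=8)
    g(x=8, y=0)
    -> return 8
  -> return 8
-> return 8

Final answer: 8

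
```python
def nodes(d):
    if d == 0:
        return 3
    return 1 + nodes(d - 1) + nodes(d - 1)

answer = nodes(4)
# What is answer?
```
Call trace (a repeated sub-call is expanded the first time; later identical calls just restate its return value):
nodes(d=4)
  nodes(d=3)
    nodes(d=2)
      nodes(d=1)
        nodes(d=0)
        -> return 3
        nodes(d=0)
        -> return 3
      -> return 7
      nodes(d=1) -> return 7  (same call as traced above)
    -> return 15
    nodes(d=2) -> return 15  (same call as traced above)
  -> return 31
  nodes(d=3) -> return 31  (same call as traced above)
-> return 63

Final answer: 63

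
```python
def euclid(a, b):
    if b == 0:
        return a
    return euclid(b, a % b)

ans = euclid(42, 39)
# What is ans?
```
Call trace:
euclid(a=42, b=39)
  euclid(a=39, b=3)
    euclid(a=3, b=0)
    -> return 3
  -> return 3
-> return 3

Final answer: 3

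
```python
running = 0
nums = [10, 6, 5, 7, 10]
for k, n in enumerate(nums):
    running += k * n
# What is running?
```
Trace:
  running=0
  running=0, k=0, n=10
  running=6, k=1, n=6
  running=16, k=2, n=5
  running=37, k=3, n=7
  running=77, k=4, n=10

Final answer: 77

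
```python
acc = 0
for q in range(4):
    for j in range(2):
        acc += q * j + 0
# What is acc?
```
Trace:
  acc=0
  acc=0, q=0, j=0
  acc=0, q=0, j=1
  acc=0, q=1, j=0
  acc=1, q=1, j=1
  acc=1, q=2, j=0
  acc=3, q=2, j=1
  acc=3, q=3, j=0
  acc=6, q=3, j=1

Final answer: 6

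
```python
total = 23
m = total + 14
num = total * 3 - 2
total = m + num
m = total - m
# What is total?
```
Trace:
  total=23
  total=23, m=37
  total=23, m=37, num=67
  total=104, m=37, num=67
  total=104, m=67, num=67

Final answer: 104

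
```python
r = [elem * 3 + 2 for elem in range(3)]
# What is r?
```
Trace:
  elem=0
  elem=1
  elem=2
  r=[2, 5, 8]

Final answer: [2, 5, 8]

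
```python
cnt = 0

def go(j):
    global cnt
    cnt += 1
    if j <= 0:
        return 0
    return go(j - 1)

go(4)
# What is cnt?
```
Call trace:
go(j=4)
  go(j=3)
    go(j=2)
      go(j=1)
        go(j=0)
        -> return 0
      -> return 0
    -> return 0
  -> return 0
-> return 0

cnt is incremented once per call. go is entered once for each j = 4, 3, 2, 1, 0 (the j <= 0 call returns without recursing), i.e. 4 + 1 calls.
cnt = 5

Final answer: 5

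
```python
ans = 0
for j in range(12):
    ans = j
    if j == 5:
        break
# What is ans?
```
Trace:
  ans=0
  ans=0, j=0
  ans=1, j=1
  ans=2, j=2
  ans=3, j=3
  ans=4, j=4
  ans=5, j=5

Final answer: 5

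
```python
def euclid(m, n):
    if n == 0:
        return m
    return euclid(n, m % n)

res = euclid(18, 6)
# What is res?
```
Call trace:
euclid(m=18, n=6)
  euclid(m=6, n=0)
  -> return 6
-> return 6

Final answer: 6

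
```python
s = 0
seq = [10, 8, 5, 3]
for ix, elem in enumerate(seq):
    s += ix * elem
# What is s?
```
Trace:
  s=0
  s=0, ix=0, elem=10
  s=8, ix=1, elem=8
  s=18, ix=2, elem=5
  s=27, ix=3, elem=3

Final answer: 27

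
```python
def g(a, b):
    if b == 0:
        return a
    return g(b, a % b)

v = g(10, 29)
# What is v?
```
Call trace:
g(a=10, b=29)
  g(a=29, b=10)
    g(a=10, b=9)
      g(a=9, b=1)
        g(a=1, b=0)
        -> return 1
      -> return 1
    -> return 1
  -> return 1
-> return 1

Final answer: 1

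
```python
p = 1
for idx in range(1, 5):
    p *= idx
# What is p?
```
Trace:
  p=1
  p=1, idx=1
  p=2, idx=2
  p=6, idx=3
  p=24, idx=4

Final answer: 24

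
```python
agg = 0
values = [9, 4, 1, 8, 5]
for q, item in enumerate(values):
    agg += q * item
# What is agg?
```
Trace:
  agg=0
  agg=0, q=0, item=9
  agg=4, q=1, item=4
  agg=6, q=2, item=1
  agg=30, q=3, item=8
  agg=50, q=4, item=5

Final answer: 50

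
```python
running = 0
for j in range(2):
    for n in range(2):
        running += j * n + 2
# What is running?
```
Trace:
  running=0
  running=2, j=0, n=0
  running=4, j=0, n=1
  running=6, j=1, n=0
  running=9, j=1, n=1

Final answer: 9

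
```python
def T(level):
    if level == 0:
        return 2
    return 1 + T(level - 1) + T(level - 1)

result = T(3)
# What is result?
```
Call trace (a repeated sub-call is expanded the first time; later identical calls just restate its return value):
T(level=3)
  T(level=2)
    T(level=1)
      T(level=0)
      -> return 2
      T(level=0)
      -> return 2
    -> return 5
    T(level=1) -> return 5  (same call as traced above)
  -> return 11
  T(level=2) -> return 11  (same call as traced above)
-> return 23

Final answer: 23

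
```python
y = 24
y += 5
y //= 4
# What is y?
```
Trace:
  y=24
  y=29
  y=7

Final answer: 7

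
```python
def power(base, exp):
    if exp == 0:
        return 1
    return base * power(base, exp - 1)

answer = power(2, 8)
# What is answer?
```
Call trace:
power(base=2, exp=8)
  power(base=2, exp=7)
    power(base=2, exp=6)
      power(base=2, exp=5)
        power(base=2, exp=4)
          power(base=2, exp=3)
            power(base=2, exp=2)
              power(base=2, exp=1)
                power(base=2, exp=0)
                -> return 1
              -> return 2
            -> return 4
          -> return 8
        -> return 16
      -> return 32
    -> return 64
  -> return 128
-> return 256

Final answer: 256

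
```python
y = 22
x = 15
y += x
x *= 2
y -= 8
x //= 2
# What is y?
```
Trace:
  y=22
  y=22, x=15
  y=37, x=15
  y=37, x=30
  y=29, x=30
  y=29, x=15

Final answer: 29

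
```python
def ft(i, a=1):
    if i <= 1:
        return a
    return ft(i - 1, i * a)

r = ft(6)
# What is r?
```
Call trace:
ft(i=6, a=1)
  ft(i=5, a=6)
    ft(i=4, a=30)
      ft(i=3, a=120)
        ft(i=2, a=360)
          ft(i=1, a=720)
          -> return 720
        -> return 720
      -> return 720
    -> return 720
  -> return 720
-> return 720

Final answer: 720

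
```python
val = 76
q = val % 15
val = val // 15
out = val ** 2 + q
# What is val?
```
Trace:
  val=76
  val=76, q=1
  val=5, q=1
  val=5, q=1, out=26

Final answer: 5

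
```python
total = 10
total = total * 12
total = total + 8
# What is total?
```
Trace:
  total=10
  total=120
  total=128

Final answer: 128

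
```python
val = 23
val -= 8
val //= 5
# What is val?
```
Trace:
  val=23
  val=15
  val=3

Final answer: 3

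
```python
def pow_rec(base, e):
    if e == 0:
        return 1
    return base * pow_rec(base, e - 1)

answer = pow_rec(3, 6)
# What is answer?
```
Call trace:
pow_rec(base=3, e=6)
  pow_rec(base=3, e=5)
    pow_rec(base=3, e=4)
      pow_rec(base=3, e=3)
        pow_rec(base=3, e=2)
          pow_rec(base=3, e=1)
            pow_rec(base=3, e=0)
            -> return 1
          -> return 3
        -> return 9
      -> return 27
    -> return 81
  -> return 243
-> return 729

Final answer: 729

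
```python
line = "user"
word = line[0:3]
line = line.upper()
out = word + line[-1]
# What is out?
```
Trace:
  line='user'
  line='user', word='use'
  line='USER', word='use'
  line='USER', word='use', out='useR'

Final answer: 'useR'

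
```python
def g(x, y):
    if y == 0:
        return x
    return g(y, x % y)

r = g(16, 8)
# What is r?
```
Call trace:
g(x=16, y=8)
  g(x=8, y=0)
  -> return 8
-> return 8

Final answer: 8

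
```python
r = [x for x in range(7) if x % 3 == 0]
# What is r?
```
Trace:
  x=0
  x=1
  x=2
  x=3
  x=4
  x=5
  x=6
  r=[0, 3, 6]

Final answer: [0, 3, 6]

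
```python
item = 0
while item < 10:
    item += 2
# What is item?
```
Trace:
  item=0
  item=2
  item=4
  item=6
  item=8
  item=10

Final answer: 10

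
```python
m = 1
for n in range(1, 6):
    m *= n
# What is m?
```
Trace:
  m=1
  m=1, n=1
  m=2, n=2
  m=6, n=3
  m=24, n=4
  m=120, n=5

Final answer: 120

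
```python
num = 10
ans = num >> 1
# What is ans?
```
Trace:
  num=10
  num=10, ans=5

Final answer: 5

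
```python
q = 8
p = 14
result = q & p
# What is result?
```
Trace:
  q=8
  q=8, p=14
  q=8, p=14, result=8

Final answer: 8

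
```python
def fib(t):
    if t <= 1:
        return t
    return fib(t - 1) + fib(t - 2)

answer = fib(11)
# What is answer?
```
Call trace (a repeated sub-call is expanded the first time; later identical calls just restate its return value):
fib(t=11)
  fib(t=10)
    fib(t=9)
      fib(t=8)
        fib(t=7)
          fib(t=6)
            fib(t=5)
              fib(t=4)
                fib(t=3)
                  fib(t=2)
                    fib(t=1)
                    -> return 1
                    fib(t=0)
                    -> return 0
                  -> return 1
                  fib(t=1)
                  -> return 1
                -> return 2
                fib(t=2) -> return 1  (same call as traced above)
              -> return 3
              fib(t=3) -> return 2  (same call as traced above)
            -> return 5
            fib(t=4) -> return 3  (same call as traced above)
          -> return 8
          fib(t=5) -> return 5  (same call as traced above)
        -> return 13
        fib(t=6) -> return 8  (same call as traced above)
      -> return 21
      fib(t=7) -> return 13  (same call as traced above)
    -> return 34
    fib(t=8) -> return 21  (same call as traced above)
  -> return 55
  fib(t=9) -> return 34  (same call as traced above)
-> return 89

Final answer: 89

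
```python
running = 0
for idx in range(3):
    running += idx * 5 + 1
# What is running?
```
Trace:
  running=0
  running=1, idx=0
  running=7, idx=1
  running=18, idx=2

Final answer: 18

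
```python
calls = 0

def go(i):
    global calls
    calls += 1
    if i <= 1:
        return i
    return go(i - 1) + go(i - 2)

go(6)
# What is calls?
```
Call trace (a repeated sub-call is expanded the first time; later identical calls just restate its return value):
go(i=6)
  go(i=5)
    go(i=4)
      go(i=3)
        go(i=2)
          go(i=1)
          -> return 1
          go(i=0)
          -> return 0
        -> return 1
        go(i=1)
        -> return 1
      -> return 2
      go(i=2) -> return 1  (same call as traced above)
    -> return 3
    go(i=3) -> return 2  (same call as traced above)
  -> return 5
  go(i=4) -> return 3  (same call as traced above)
-> return 8

calls is incremented once per call, so count the calls in each subtree. Let C(i) = number of calls made by go(i).
C(0) = C(1) = 1 (base case, no recursion); C(i) = 1 + C(i - 1) + C(i - 2) otherwise.
C(2) = 1 + C(1) + C(0) = 1 + 1 + 1 = 3
C(3) = 1 + C(2) + C(1) = 1 + 3 + 1 = 5
C(4) = 1 + C(3) + C(2) = 1 + 5 + 3 = 9
C(5) = 1 + C(4) + C(3) = 1 + 9 + 5 = 15
C(6) = 1 + C(5) + C(4) = 1 + 15 + 9 = 25
calls = C(6) = 25

Final answer: 25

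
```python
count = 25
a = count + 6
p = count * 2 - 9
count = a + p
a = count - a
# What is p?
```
Trace:
  count=25
  count=25, a=31
  count=25, a=31, p=41
  count=72, a=31, p=41
  count=72, a=41, p=41

Final answer: 41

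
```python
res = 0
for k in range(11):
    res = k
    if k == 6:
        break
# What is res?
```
Trace:
  res=0
  res=0, k=0
  res=1, k=1
  res=2, k=2
  res=3, k=3
  res=4, k=4
  res=5, k=5
  res=6, k=6

Final answer: 6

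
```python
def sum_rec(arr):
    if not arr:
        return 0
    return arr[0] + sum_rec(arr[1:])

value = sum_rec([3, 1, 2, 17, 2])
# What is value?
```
Call trace:
sum_rec(arr=[3, 1, 2, 17, 2])
  sum_rec(arr=[1, 2, 17, 2])
    sum_rec(arr=[2, 17, 2])
      sum_rec(arr=[17, 2])
        sum_rec(arr=[2])
          sum_rec(arr=[])
          -> return 0
        -> return 2
      -> return 19
    -> return 21
  -> return 22
-> return 25

Final answer: 25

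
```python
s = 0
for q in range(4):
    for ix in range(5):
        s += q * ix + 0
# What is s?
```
Trace:
  s=0
  s=0, q=0, ix=0
  s=0, q=0, ix=1
  s=0, q=0, ix=2
  s=0, q=0, ix=3
  s=0, q=0, ix=4
  s=0, q=1, ix=0
  s=1, q=1, ix=1
  s=3, q=1, ix=2
  s=6, q=1, ix=3
  s=10, q=1, ix=4
  s=10, q=2, ix=0
  s=12, q=2, ix=1
  s=16, q=2, ix=2
  s=22, q=2, ix=3
  s=30, q=2, ix=4
  s=30, q=3, ix=0
  s=33, q=3, ix=1
  s=39, q=3, ix=2
  s=48, q=3, ix=3
  s=60, q=3, ix=4

Final answer: 60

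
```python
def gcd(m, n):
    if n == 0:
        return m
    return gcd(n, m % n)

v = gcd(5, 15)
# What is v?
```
Call trace:
gcd(m=5, n=15)
  gcd(m=15, n=5)
    gcd(m=5, n=0)
    -> return 5
  -> return 5
-> return 5

Final answer: 5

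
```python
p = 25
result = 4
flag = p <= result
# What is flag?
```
Trace:
  p=25
  p=25, result=4
  p=25, result=4, flag=False

Final answer: False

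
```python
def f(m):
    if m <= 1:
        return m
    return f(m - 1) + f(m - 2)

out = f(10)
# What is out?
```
Call trace (a repeated sub-call is expanded the first time; later identical calls just restate its return value):
f(m=10)
  f(m=9)
    f(m=8)
      f(m=7)
        f(m=6)
          f(m=5)
            f(m=4)
              f(m=3)
                f(m=2)
                  f(m=1)
                  -> return 1
                  f(m=0)
                  -> return 0
                -> return 1
                f(m=1)
                -> return 1
              -> return 2
              f(m=2) -> return 1  (same call as traced above)
            -> return 3
            f(m=3) -> return 2  (same call as traced above)
          -> return 5
          f(m=4) -> return 3  (same call as traced above)
        -> return 8
        f(m=5) -> return 5  (same call as traced above)
      -> return 13
      f(m=6) -> return 8  (same call as traced above)
    -> return 21
    f(m=7) -> return 13  (same call as traced above)
  -> return 34
  f(m=8) -> return 21  (same call as traced above)
-> return 55

Final answer: 55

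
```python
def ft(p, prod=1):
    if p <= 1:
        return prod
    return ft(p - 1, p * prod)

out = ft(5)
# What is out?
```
Call trace:
ft(p=5, prod=1)
  ft(p=4, prod=5)
    ft(p=3, prod=20)
      ft(p=2, prod=60)
        ft(p=1, prod=120)
        -> return 120
      -> return 120
    -> return 120
  -> return 120
-> return 120

Final answer: 120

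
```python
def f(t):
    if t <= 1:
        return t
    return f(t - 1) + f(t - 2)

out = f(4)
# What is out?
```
Call trace (a repeated sub-call is expanded the first time; later identical calls just restate its return value):
f(t=4)
  f(t=3)
    f(t=2)
      f(t=1)
      -> return 1
      f(t=0)
      -> return 0
    -> return 1
    f(t=1)
    -> return 1
  -> return 2
  f(t=2) -> return 1  (same call as traced above)
-> return 3

Final answer: 3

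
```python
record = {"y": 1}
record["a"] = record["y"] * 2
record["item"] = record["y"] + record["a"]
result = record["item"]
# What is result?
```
Trace:
  record={'y': 1}
  record={'y': 1, 'a': 2}
  record={'y': 1, 'a': 2, 'item': 3}
  record={'y': 1, 'a': 2, 'item': 3}, result=3

Final answer: 3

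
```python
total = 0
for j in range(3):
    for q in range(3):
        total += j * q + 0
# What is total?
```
Trace:
  total=0
  total=0, j=0, q=0
  total=0, j=0, q=1
  total=0, j=0, q=2
  total=0, j=1, q=0
  total=1, j=1, q=1
  total=3, j=1, q=2
  total=3, j=2, q=0
  total=5, j=2, q=1
  total=9, j=2, q=2

Final answer: 9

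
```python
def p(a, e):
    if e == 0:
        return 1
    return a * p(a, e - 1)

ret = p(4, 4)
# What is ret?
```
Call trace:
p(a=4, e=4)
  p(a=4, e=3)
    p(a=4, e=2)
      p(a=4, e=1)
        p(a=4, e=0)
        -> return 1
      -> return 4
    -> return 16
  -> return 64
-> return 256

Final answer: 256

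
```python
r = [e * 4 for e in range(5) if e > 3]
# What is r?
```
Trace:
  e=0
  e=1
  e=2
  e=3
  e=4
  r=[16]

Final answer: [16]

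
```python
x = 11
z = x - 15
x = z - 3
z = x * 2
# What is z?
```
Trace:
  x=11
  x=11, z=-4
  x=-7, z=-4
  x=-7, z=-14

Final answer: -14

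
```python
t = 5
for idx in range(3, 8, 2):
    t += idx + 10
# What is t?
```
Trace:
  t=5
  t=18, idx=3
  t=33, idx=5
  t=50, idx=7

Final answer: 50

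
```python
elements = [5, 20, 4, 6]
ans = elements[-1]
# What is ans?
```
Trace:
  elements=[5, 20, 4, 6]
  elements=[5, 20, 4, 6], ans=6

Final answer: 6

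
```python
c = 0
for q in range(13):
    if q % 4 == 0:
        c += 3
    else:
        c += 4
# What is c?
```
Trace:
  c=0
  c=3, q=0
  c=7, q=1
  c=11, q=2
  c=15, q=3
  c=18, q=4
  c=22, q=5
  c=26, q=6
  c=30, q=7
  c=33, q=8
  c=37, q=9
  c=41, q=10
  c=45, q=11
  c=48, q=12

Final answer: 48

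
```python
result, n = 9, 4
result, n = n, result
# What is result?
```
Trace:
  result=9, n=4
  result=4, n=9

Final answer: 4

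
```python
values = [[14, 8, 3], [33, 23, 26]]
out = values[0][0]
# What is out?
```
Trace:
  values=[[14, 8, 3], [33, 23, 26]]
  values=[[14, 8, 3], [33, 23, 26]], out=14

Final answer: 14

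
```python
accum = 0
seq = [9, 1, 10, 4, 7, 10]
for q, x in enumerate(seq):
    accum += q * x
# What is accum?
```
Trace:
  accum=0
  accum=0, q=0, x=9
  accum=1, q=1, x=1
  accum=21, q=2, x=10
  accum=33, q=3, x=4
  accum=61, q=4, x=7
  accum=111, q=5, x=10

Final answer: 111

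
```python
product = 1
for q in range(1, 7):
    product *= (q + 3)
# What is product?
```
Trace:
  product=1
  product=4, q=1
  product=20, q=2
  product=120, q=3
  product=840, q=4
  product=6720, q=5
  product=60480, q=6

Final answer: 60480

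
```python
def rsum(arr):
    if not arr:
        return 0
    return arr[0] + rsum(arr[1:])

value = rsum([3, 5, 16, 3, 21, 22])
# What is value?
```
Call trace:
rsum(arr=[3, 5, 16, 3, 21, 22])
  rsum(arr=[5, 16, 3, 21, 22])
    rsum(arr=[16, 3, 21, 22])
      rsum(arr=[3, 21, 22])
        rsum(arr=[21, 22])
          rsum(arr=[22])
            rsum(arr=[])
            -> return 0
          -> return 22
        -> return 43
      -> return 46
    -> return 62
  -> return 67
-> return 70

Final answer: 70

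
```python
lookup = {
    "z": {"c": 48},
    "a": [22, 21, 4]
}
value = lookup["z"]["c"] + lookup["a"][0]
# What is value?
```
Trace:
  lookup={'z': {'c': 48}, 'a': [22, 21, 4]}
  lookup={'z': {'c': 48}, 'a': [22, 21, 4]}, value=70

Final answer: 70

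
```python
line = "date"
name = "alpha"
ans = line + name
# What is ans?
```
Trace:
  line='date'
  line='date', name='alpha'
  line='date', name='alpha', ans='datealpha'

Final answer: 'datealpha'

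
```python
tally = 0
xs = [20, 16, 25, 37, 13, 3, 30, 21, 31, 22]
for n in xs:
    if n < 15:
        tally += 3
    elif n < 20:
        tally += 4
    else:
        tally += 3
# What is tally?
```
Trace:
  tally=0
  tally=3, n=20
  tally=7, n=16
  tally=10, n=25
  tally=13, n=37
  tally=16, n=13
  tally=19, n=3
  tally=22, n=30
  tally=25, n=21
  tally=28, n=31
  tally=31, n=22

Final answer: 31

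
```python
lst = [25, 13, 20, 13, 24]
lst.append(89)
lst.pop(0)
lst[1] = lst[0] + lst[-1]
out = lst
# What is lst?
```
Trace:
  lst=[25, 13, 20, 13, 24]
  lst=[25, 13, 20, 13, 24, 89]
  lst=[13, 20, 13, 24, 89]
  lst=[13, 102, 13, 24, 89]
  lst=[13, 102, 13, 24, 89], out=[13, 102, 13, 24, 89]

Final answer: [13, 102, 13, 24, 89]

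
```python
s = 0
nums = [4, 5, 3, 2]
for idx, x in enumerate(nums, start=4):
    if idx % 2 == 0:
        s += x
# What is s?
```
Trace:
  s=0
  s=4, idx=4, x=4
  s=4, idx=5, x=5
  s=7, idx=6, x=3
  s=7, idx=7, x=2

Final answer: 7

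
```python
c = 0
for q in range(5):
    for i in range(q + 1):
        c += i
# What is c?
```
Trace:
  c=0
  c=0, q=0, i=0
  c=0, q=1, i=0
  c=1, q=1, i=1
  c=1, q=2, i=0
  c=2, q=2, i=1
  c=4, q=2, i=2
  c=4, q=3, i=0
  c=5, q=3, i=1
  c=7, q=3, i=2
  c=10, q=3, i=3
  c=10, q=4, i=0
  c=11, q=4, i=1
  c=13, q=4, i=2
  c=16, q=4, i=3
  c=20, q=4, i=4

Final answer: 20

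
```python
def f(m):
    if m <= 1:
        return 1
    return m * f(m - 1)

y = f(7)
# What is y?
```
Call trace:
f(m=7)
  f(m=6)
    f(m=5)
      f(m=4)
        f(m=3)
          f(m=2)
            f(m=1)
            -> return 1
          -> return 2
        -> return 6
      -> return 24
    -> return 120
  -> return 720
-> return 5040

Final answer: 5040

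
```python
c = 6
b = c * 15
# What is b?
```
Trace:
  c=6
  c=6, b=90

Final answer: 90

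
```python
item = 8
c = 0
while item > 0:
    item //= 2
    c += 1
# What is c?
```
Trace:
  item=8
  item=8, c=0
  item=4, c=1
  item=2, c=2
  item=1, c=3
  item=0, c=4

Final answer: 4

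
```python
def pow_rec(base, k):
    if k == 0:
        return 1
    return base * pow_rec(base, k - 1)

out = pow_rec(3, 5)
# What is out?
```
Call trace:
pow_rec(base=3, k=5)
  pow_rec(base=3, k=4)
    pow_rec(base=3, k=3)
      pow_rec(base=3, k=2)
        pow_rec(base=3, k=1)
          pow_rec(base=3, k=0)
          -> return 1
        -> return 3
      -> return 9
    -> return 27
  -> return 81
-> return 243

Final answer: 243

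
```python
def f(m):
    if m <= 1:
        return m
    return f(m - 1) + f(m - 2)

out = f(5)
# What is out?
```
Call trace (a repeated sub-call is expanded the first time; later identical calls just restate its return value):
f(m=5)
  f(m=4)
    f(m=3)
      f(m=2)
        f(m=1)
        -> return 1
        f(m=0)
        -> return 0
      -> return 1
      f(m=1)
      -> return 1
    -> return 2
    f(m=2) -> return 1  (same call as traced above)
  -> return 3
  f(m=3) -> return 2  (same call as traced above)
-> return 5

Final answer: 5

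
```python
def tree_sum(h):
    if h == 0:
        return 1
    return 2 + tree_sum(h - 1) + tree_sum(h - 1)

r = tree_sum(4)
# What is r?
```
Call trace (a repeated sub-call is expanded the first time; later identical calls just restate its return value):
tree_sum(h=4)
  tree_sum(h=3)
    tree_sum(h=2)
      tree_sum(h=1)
        tree_sum(h=0)
        -> return 1
        tree_sum(h=0)
        -> return 1
      -> return 4
      tree_sum(h=1) -> return 4  (same call as traced above)
    -> return 10
    tree_sum(h=2) -> return 10  (same call as traced above)
  -> return 22
  tree_sum(h=3) -> return 22  (same call as traced above)
-> return 46

Final answer: 46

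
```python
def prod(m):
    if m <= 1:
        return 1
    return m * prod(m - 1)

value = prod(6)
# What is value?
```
Call trace:
prod(m=6)
  prod(m=5)
    prod(m=4)
      prod(m=3)
        prod(m=2)
          prod(m=1)
          -> return 1
        -> return 2
      -> return 6
    -> return 24
  -> return 120
-> return 720

Final answer: 720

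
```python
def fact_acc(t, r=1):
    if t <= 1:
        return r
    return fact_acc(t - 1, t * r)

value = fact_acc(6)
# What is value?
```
Call trace:
fact_acc(t=6, r=1)
  fact_acc(t=5, r=6)
    fact_acc(t=4, r=30)
      fact_acc(t=3, r=120)
        fact_acc(t=2, r=360)
          fact_acc(t=1, r=720)
          -> return 720
        -> return 720
      -> return 720
    -> return 720
  -> return 720
-> return 720

Final answer: 720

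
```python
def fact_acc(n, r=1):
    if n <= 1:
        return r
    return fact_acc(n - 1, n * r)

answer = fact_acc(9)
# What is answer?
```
Call trace:
fact_acc(n=9, r=1)
  fact_acc(n=8, r=9)
    fact_acc(n=7, r=72)
      fact_acc(n=6, r=504)
        fact_acc(n=5, r=3024)
          fact_acc(n=4, r=15120)
            fact_acc(n=3, r=60480)
              fact_acc(n=2, r=181440)
                fact_acc(n=1, r=362880)
                -> return 362880
              -> return 362880
            -> return 362880
          -> return 362880
        -> return 362880
      -> return 362880
    -> return 362880
  -> return 362880
-> return 362880

Final answer: 362880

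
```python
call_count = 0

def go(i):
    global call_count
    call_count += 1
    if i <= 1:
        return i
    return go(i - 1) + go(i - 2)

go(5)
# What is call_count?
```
Call trace (a repeated sub-call is expanded the first time; later identical calls just restate its return value):
go(i=5)
  go(i=4)
    go(i=3)
      go(i=2)
        go(i=1)
        -> return 1
        go(i=0)
        -> return 0
      -> return 1
      go(i=1)
      -> return 1
    -> return 2
    go(i=2) -> return 1  (same call as traced above)
  -> return 3
  go(i=3) -> return 2  (same call as traced above)
-> return 5

call_count is incremented once per call, so count the calls in each subtree. Let C(i) = number of calls made by go(i).
C(0) = C(1) = 1 (base case, no recursion); C(i) = 1 + C(i - 1) + C(i - 2) otherwise.
C(2) = 1 + C(1) + C(0) = 1 + 1 + 1 = 3
C(3) = 1 + C(2) + C(1) = 1 + 3 + 1 = 5
C(4) = 1 + C(3) + C(2) = 1 + 5 + 3 = 9
C(5) = 1 + C(4) + C(3) = 1 + 9 + 5 = 15
call_count = C(5) = 15

Final answer: 15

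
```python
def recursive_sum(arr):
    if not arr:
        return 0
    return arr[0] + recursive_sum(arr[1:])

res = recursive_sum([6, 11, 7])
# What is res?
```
Call trace:
recursive_sum(arr=[6, 11, 7])
  recursive_sum(arr=[11, 7])
    recursive_sum(arr=[7])
      recursive_sum(arr=[])
      -> return 0
    -> return 7
  -> return 18
-> return 24

Final answer: 24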